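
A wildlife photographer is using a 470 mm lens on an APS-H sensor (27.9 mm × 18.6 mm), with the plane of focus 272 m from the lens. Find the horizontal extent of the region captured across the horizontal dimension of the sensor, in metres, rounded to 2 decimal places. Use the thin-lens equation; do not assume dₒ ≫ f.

dₒ: 272 m = 272000 mm.
Similar triangles through the lens centre give W/dₒ = w/dᵢ; with 1/f = 1/dₒ + 1/dᵢ this gives W = w·(dₒ − f)/f.
W = 27.9 mm × (272000 − 470) / 470 = 27.9 × 577.7234 ≈ 16118.483 mm = 16.1185 m.

16.12 m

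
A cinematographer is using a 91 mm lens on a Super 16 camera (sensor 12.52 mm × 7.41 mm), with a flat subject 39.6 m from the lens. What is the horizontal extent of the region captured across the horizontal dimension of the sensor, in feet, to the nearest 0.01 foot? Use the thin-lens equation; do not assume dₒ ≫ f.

17.83 ft

dₒ: 39.6 m = 39600 mm.
Similar triangles through the lens centre give W/dₒ = w/dᵢ; with 1/f = 1/dₒ + 1/dᵢ this gives W = w·(dₒ − f)/f.
W = 12.52 mm × (39600 − 91) / 91 = 12.52 × 434.1648 ≈ 5435.744 mm = 5435.744/304.8 ft = 17.8338 ft.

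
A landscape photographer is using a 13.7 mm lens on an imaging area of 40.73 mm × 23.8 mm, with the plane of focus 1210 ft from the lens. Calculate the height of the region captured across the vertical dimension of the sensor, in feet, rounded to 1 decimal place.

2102.0 ft

dₒ: 1210 ft × 304.8 mm/ft = 368807.99 mm.
Similar triangles through the lens centre give W/dₒ = h/dᵢ; with 1/f = 1/dₒ + 1/dᵢ this gives W = h·(dₒ − f)/f.
W = 23.8 mm × (368808 − 13.7) / 13.7 = 23.8 × 26919.2911 ≈ 640679.128 mm = 640679.128/304.8 ft = 2101.97 ft.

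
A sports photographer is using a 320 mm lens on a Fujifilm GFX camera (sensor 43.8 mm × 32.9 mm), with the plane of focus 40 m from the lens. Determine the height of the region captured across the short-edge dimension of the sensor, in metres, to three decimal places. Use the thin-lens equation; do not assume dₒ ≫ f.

dₒ: 40 m = 40000 mm.
Similar triangles through the lens centre give W/dₒ = h/dᵢ; with 1/f = 1/dₒ + 1/dᵢ this gives W = h·(dₒ − f)/f.
W = 32.9 mm × (40000 − 320) / 320 = 32.9 × 124.0000 ≈ 4079.600 mm = 4.0796 m.

4.080 m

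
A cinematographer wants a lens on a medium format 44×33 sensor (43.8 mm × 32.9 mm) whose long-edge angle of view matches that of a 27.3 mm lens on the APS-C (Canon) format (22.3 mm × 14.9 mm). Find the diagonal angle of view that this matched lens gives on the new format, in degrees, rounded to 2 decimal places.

Equal long-edge AOV ⇒ f₂ = f₁ · 43.8/22.3 = 27.3 × 1.96413 ≈ 53.6206 mm.
Sensor diagonal = √(43.8² + 32.9²) = √3000.8500 ≈ 54.7800 mm.
Diagonal AOV on the new format = 2·arctan(54.7800 / (2 × 53.6206)) = 2·arctan(0.51081) ≈ 54.1169°.

54.12°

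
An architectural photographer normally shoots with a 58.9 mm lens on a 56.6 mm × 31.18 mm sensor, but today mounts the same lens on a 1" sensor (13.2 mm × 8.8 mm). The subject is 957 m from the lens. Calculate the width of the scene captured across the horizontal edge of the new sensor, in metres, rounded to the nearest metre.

The focal length stays 58.9 mm; the relevant sensor dimension is now w = 13.2 mm. Object distance dₒ = 957 m = 957000 mm.
Thin-lens field width W = w·(dₒ − f)/f = 13.2 × (957000 − 58.9)/58.9 ≈ 214458.786 mm = 214.459 m.

214 m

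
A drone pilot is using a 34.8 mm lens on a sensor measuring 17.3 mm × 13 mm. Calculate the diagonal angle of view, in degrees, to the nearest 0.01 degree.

34.54°

Sensor diagonal = √(17.3² + 13²) = √468.2900 ≈ 21.6400 mm.
Angle of view α = 2·arctan(d/2f) with d = 21.6400 mm and f = 34.8 mm.
d/2f = 0.31092; arctan(0.31092) ≈ 17.2715°, so α ≈ 34.5430°.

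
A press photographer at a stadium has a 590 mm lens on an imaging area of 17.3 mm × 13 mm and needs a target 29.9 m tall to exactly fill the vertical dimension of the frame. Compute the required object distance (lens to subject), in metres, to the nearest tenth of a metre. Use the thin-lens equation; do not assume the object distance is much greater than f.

1357.6 m

W: 29.9 m = 29900 mm.
Magnification m = h/W = dᵢ/dₒ; combined with 1/f = 1/dₒ + 1/dᵢ this gives dₒ = f·(1 + W/h).
dₒ = 590 mm × (1 + 29900/13) = 590 × 2301.0000 ≈ 1357590.000 mm = 1357.59 m.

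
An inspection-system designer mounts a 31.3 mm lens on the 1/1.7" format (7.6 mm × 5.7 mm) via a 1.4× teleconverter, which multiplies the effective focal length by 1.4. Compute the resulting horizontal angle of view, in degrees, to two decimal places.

Effective focal length f = 31.3 × 1.4 = 43.82 mm.
α = 2·arctan(7.6 / (2 × 43.82)) = 2·arctan(0.08672) ≈ 9.9124°.

9.91°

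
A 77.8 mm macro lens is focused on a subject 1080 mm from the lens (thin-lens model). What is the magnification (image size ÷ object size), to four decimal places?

Thin lens: 1/f = 1/dₒ + 1/dᵢ → 1/dᵢ = 1/77.8 − 1/1080 = 0.0119275 mm⁻¹, so dᵢ ≈ 83.8396 mm.
Magnification m = dᵢ/dₒ = 83.8396/1080 ≈ 0.07763.

0.0776×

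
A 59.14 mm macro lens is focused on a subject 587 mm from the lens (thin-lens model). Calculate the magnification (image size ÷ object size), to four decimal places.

Thin lens: 1/f = 1/dₒ + 1/dᵢ → 1/dᵢ = 1/59.14 − 1/587 = 0.0152055 mm⁻¹, so dᵢ ≈ 65.7659 mm.
Magnification m = dᵢ/dₒ = 65.7659/587 ≈ 0.11204.

0.1120×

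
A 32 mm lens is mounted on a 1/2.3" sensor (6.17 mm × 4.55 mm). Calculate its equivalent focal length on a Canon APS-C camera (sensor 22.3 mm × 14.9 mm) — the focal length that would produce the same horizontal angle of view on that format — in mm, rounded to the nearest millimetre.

Equal angle of view means equal width/f ratio, so f₂ = f₁ · (width₂/width₁) = 32 × 22.3/6.17.
f₂ = 32 × 3.61426 ≈ 115.656 mm.

116 mm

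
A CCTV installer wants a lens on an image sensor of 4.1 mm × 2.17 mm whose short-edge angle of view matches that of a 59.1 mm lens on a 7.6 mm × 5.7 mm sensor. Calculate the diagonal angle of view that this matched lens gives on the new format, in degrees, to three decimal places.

11.771°

Equal short-edge AOV ⇒ f₂ = f₁ · 2.17/5.7 = 59.1 × 0.38070 ≈ 22.4995 mm.
Sensor diagonal = √(4.1² + 2.17²) = √21.5189 ≈ 4.6388 mm.
Diagonal AOV on the new format = 2·arctan(4.6388 / (2 × 22.4995)) = 2·arctan(0.10309) ≈ 11.7714°.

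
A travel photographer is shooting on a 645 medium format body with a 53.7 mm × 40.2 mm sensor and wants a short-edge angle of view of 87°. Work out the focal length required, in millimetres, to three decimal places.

21.181 mm

From α = 2·arctan(h/2f) we get f = h / (2·tan(α/2)).
With h = 40.2 mm and α/2 = 43.5°, tan(α/2) ≈ 0.94896, so f ≈ 40.2 / 1.89793 ≈ 21.1810 mm.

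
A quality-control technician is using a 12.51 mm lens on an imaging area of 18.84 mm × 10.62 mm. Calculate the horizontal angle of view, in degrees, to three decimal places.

73.959°

Angle of view α = 2·arctan(w/2f) with w = 18.84 mm and f = 12.51 mm.
w/2f = 0.75300; arctan(0.75300) ≈ 36.9797°, so α ≈ 73.9593°.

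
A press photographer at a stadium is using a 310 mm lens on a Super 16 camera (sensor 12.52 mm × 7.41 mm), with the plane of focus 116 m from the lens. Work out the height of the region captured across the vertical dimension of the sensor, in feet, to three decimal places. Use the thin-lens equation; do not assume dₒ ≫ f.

dₒ: 116 m = 116000 mm.
Similar triangles through the lens centre give W/dₒ = h/dᵢ; with 1/f = 1/dₒ + 1/dᵢ this gives W = h·(dₒ − f)/f.
W = 7.41 mm × (116000 − 310) / 310 = 7.41 × 373.1935 ≈ 2765.364 mm = 2765.364/304.8 ft = 9.07272 ft.

9.073 ft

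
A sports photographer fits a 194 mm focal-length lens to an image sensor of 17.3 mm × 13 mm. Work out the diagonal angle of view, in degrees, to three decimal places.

6.385°

Sensor diagonal = √(17.3² + 13²) = √468.2900 ≈ 21.6400 mm.
Angle of view α = 2·arctan(d/2f) with d = 21.6400 mm and f = 194 mm.
d/2f = 0.05577; arctan(0.05577) ≈ 3.1923°, so α ≈ 6.3845°.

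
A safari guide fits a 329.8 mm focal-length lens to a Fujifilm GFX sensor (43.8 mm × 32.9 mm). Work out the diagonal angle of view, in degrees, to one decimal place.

Sensor diagonal = √(43.8² + 32.9²) = √3000.8500 ≈ 54.7800 mm.
Angle of view α = 2·arctan(d/2f) with d = 54.7800 mm and f = 329.8 mm.
d/2f = 0.08305; arctan(0.08305) ≈ 4.7475°, so α ≈ 9.4951°.

9.5°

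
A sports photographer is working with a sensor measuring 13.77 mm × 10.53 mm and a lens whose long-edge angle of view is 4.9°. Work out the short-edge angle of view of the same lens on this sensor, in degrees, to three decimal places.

From the long-edge AOV: f = 13.77 / (2·tan(2.45°)) = 13.77 / 0.08557 ≈ 160.9147 mm.
Short-edge AOV = 2·arctan(10.53 / (2 × 160.9147)) = 2·arctan(0.03272) ≈ 3.7480°.

3.748°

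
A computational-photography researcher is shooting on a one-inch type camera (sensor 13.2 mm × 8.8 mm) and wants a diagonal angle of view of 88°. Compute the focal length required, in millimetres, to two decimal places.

Sensor diagonal = √(13.2² + 8.8²) = √251.6800 ≈ 15.8644 mm.
From α = 2·arctan(d/2f) we get f = d / (2·tan(α/2)).
With d = 15.8644 mm and α/2 = 44°, tan(α/2) ≈ 0.96569, so f ≈ 15.8644 / 1.93138 ≈ 8.2140 mm.

8.21 mm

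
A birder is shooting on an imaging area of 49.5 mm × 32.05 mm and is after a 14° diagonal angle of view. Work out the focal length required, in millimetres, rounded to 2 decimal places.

Sensor diagonal = √(49.5² + 32.05²) = √3477.4525 ≈ 58.9699 mm.
From α = 2·arctan(d/2f) we get f = d / (2·tan(α/2)).
With d = 58.9699 mm and α/2 = 7°, tan(α/2) ≈ 0.12278, so f ≈ 58.9699 / 0.24557 ≈ 240.1358 mm.

240.14 mm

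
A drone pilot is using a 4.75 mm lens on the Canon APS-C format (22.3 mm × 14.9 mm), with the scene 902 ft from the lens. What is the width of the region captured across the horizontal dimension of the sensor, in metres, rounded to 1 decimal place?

1290.7 m

dₒ: 902 ft × 304.8 mm/ft = 274929.59 mm.
Similar triangles through the lens centre give W/dₒ = w/dᵢ; with 1/f = 1/dₒ + 1/dᵢ this gives W = w·(dₒ − f)/f.
W = 22.3 mm × (274930 − 4.75) / 4.75 = 22.3 × 57878.9139 ≈ 1290699.781 mm = 1290.7 m.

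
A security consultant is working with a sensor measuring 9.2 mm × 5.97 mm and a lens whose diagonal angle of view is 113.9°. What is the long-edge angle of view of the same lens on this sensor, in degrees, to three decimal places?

Sensor diagonal = √(9.2² + 5.97²) = √120.2809 ≈ 10.9673 mm.
From the diagonal AOV: f = 10.9673 / (2·tan(56.95°)) = 10.9673 / 3.07385 ≈ 3.5679 mm.
Long-edge AOV = 2·arctan(9.2 / (2 × 3.5679)) = 2·arctan(1.28927) ≈ 104.4032°.

104.403°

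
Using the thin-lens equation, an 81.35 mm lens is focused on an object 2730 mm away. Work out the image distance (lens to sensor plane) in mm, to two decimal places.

83.85 mm

1/dᵢ = 1/f − 1/dₒ = 1/81.35 − 1/2730 = 0.0119263 mm⁻¹.
dᵢ = 1/0.0119263 ≈ 83.8486 mm.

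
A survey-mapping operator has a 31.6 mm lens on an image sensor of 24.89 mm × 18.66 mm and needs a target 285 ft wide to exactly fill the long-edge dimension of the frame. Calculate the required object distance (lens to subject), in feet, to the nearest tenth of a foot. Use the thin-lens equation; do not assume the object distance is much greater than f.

W: 285 ft × 304.8 mm/ft = 86868.00 mm.
Magnification m = w/W = dᵢ/dₒ; combined with 1/f = 1/dₒ + 1/dᵢ this gives dₒ = f·(1 + W/w).
dₒ = 31.6 mm × (1 + 86868/24.89) = 31.6 × 3491.0762 ≈ 110318.009 mm = 110318.009/304.8 ft = 361.936 ft.

361.9 ft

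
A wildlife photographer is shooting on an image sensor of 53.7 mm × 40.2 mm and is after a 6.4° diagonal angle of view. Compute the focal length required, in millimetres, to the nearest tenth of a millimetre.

Sensor diagonal = √(53.7² + 40.2²) = √4499.7300 ≈ 67.0800 mm.
From α = 2·arctan(d/2f) we get f = d / (2·tan(α/2)).
With d = 67.0800 mm and α/2 = 3.2°, tan(α/2) ≈ 0.05591, so f ≈ 67.0800 / 0.11182 ≈ 599.9071 mm.

599.9 mm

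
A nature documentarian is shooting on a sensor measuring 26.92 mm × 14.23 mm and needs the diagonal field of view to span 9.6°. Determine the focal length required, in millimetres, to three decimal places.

Sensor diagonal = √(26.92² + 14.23²) = √927.1793 ≈ 30.4496 mm.
From α = 2·arctan(d/2f) we get f = d / (2·tan(α/2)).
With d = 30.4496 mm and α/2 = 4.8°, tan(α/2) ≈ 0.08397, so f ≈ 30.4496 / 0.16794 ≈ 181.3074 mm.

181.307 mm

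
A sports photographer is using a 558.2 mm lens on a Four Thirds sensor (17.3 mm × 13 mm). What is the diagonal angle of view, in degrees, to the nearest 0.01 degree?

Sensor diagonal = √(17.3² + 13²) = √468.2900 ≈ 21.6400 mm.
Angle of view α = 2·arctan(d/2f) with d = 21.6400 mm and f = 558.2 mm.
d/2f = 0.01938; arctan(0.01938) ≈ 1.1105°, so α ≈ 2.2209°.

2.22°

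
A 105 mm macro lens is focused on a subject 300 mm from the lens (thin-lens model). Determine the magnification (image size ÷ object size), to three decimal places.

0.538×

Thin lens: 1/f = 1/dₒ + 1/dᵢ → 1/dᵢ = 1/105 − 1/300 = 0.0061905 mm⁻¹, so dᵢ ≈ 161.5385 mm.
Magnification m = dᵢ/dₒ = 161.5385/300 ≈ 0.53846.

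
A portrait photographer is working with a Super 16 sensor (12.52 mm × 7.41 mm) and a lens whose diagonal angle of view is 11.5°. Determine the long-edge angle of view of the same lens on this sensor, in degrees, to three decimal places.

Sensor diagonal = √(12.52² + 7.41²) = √211.6585 ≈ 14.5485 mm.
From the diagonal AOV: f = 14.5485 / (2·tan(5.75°)) = 14.5485 / 0.20139 ≈ 72.2406 mm.
Long-edge AOV = 2·arctan(12.52 / (2 × 72.2406)) = 2·arctan(0.08665) ≈ 9.9052°.

9.905°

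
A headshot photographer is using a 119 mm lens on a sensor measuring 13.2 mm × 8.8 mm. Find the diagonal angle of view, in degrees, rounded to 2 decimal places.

7.63°

Sensor diagonal = √(13.2² + 8.8²) = √251.6800 ≈ 15.8644 mm.
Angle of view α = 2·arctan(d/2f) with d = 15.8644 mm and f = 119 mm.
d/2f = 0.06666; arctan(0.06666) ≈ 3.8135°, so α ≈ 7.6271°.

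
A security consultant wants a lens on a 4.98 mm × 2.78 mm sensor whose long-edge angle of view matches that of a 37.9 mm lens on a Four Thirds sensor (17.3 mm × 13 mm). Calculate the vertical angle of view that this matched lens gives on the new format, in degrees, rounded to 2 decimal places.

Equal long-edge AOV ⇒ f₂ = f₁ · 4.98/17.3 = 37.9 × 0.28786 ≈ 10.9099 mm.
Vertical AOV on the new format = 2·arctan(2.78 / (2 × 10.9099)) = 2·arctan(0.12741) ≈ 14.5215°.

14.52°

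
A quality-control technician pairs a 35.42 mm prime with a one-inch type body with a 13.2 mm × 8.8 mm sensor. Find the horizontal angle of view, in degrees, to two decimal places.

21.11°

Angle of view α = 2·arctan(w/2f) with w = 13.2 mm and f = 35.42 mm.
w/2f = 0.18634; arctan(0.18634) ≈ 10.5552°, so α ≈ 21.1104°.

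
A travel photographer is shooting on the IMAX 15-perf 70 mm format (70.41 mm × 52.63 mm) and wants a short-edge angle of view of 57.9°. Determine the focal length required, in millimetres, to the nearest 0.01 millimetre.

From α = 2·arctan(h/2f) we get f = h / (2·tan(α/2)).
With h = 52.63 mm and α/2 = 28.95°, tan(α/2) ≈ 0.55317, so f ≈ 52.63 / 1.10634 ≈ 47.5714 mm.

47.57 mm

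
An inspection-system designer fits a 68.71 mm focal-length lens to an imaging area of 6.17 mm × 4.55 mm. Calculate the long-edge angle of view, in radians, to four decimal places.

Angle of view α = 2·arctan(w/2f) with w = 6.17 mm and f = 68.71 mm.
w/2f = 0.04490; arctan(0.04490) ≈ 0.0449 rad, so α ≈ 0.0897 rad.

0.0897 rad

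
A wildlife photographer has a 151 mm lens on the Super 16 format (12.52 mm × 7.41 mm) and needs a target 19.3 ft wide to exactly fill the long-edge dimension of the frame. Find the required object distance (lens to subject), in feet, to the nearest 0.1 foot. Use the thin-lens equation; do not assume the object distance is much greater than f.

W: 19.3 ft × 304.8 mm/ft = 5882.64 mm.
Magnification m = w/W = dᵢ/dₒ; combined with 1/f = 1/dₒ + 1/dᵢ this gives dₒ = f·(1 + W/w).
dₒ = 151 mm × (1 + 5882.64/12.52) = 151 × 470.8594 ≈ 71099.771 mm = 71099.771/304.8 ft = 233.267 ft.

233.3 ft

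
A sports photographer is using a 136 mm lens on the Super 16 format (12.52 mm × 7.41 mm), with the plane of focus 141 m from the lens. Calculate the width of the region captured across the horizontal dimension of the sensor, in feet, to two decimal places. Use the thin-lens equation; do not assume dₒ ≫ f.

dₒ: 141 m = 141000 mm.
Similar triangles through the lens centre give W/dₒ = w/dᵢ; with 1/f = 1/dₒ + 1/dᵢ this gives W = w·(dₒ − f)/f.
W = 12.52 mm × (141000 − 136) / 136 = 12.52 × 1035.7647 ≈ 12967.774 mm = 12967.774/304.8 ft = 42.5452 ft.

42.55 ft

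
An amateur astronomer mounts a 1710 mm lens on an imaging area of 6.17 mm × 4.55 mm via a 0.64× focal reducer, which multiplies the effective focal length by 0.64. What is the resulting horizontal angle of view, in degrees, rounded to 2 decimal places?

0.32°

Effective focal length f = 1710 × 0.64 = 1094.4 mm.
α = 2·arctan(6.17 / (2 × 1094.4)) = 2·arctan(0.00282) ≈ 0.3230°.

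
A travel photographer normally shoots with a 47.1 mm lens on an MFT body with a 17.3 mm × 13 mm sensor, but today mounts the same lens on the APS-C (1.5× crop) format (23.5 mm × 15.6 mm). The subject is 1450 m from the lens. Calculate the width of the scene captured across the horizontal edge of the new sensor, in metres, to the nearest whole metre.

723 m

The focal length stays 47.1 mm; the relevant sensor dimension is now w = 23.5 mm. Object distance dₒ = 1450 m = 1.45e+06 mm.
Thin-lens field width W = w·(dₒ − f)/f = 23.5 × (1.45e+06 − 47.1)/47.1 ≈ 723437.222 mm = 723.437 m.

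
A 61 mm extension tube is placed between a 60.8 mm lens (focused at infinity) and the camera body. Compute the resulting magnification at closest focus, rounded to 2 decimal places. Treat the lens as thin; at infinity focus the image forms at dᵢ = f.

The tube moves the image plane from f to f + e, so dᵢ = 60.8 + 61 = 121.8 mm. Focus is achieved when 1/f = 1/dₒ + 1/dᵢ, giving dₒ = 1/(1/f − 1/(f+e)).
Magnification m = dᵢ/dₒ = (f+e)·(1/f − 1/(f+e)) = e/f = 61/60.8 ≈ 1.0033.

1.00×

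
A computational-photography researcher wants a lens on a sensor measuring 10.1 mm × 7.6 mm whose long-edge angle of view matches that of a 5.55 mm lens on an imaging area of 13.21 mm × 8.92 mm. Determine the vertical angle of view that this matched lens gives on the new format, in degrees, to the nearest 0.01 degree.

83.69°

Equal long-edge AOV ⇒ f₂ = f₁ · 10.1/13.21 = 5.55 × 0.76457 ≈ 4.2434 mm.
Vertical AOV on the new format = 2·arctan(7.6 / (2 × 4.2434)) = 2·arctan(0.89551) ≈ 83.6897°.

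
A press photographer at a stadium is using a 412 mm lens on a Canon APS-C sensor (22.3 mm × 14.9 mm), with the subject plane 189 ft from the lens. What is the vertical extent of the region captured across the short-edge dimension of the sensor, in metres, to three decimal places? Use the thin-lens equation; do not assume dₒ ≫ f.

2.068 m

dₒ: 189 ft × 304.8 mm/ft = 57607.20 mm.
Similar triangles through the lens centre give W/dₒ = h/dᵢ; with 1/f = 1/dₒ + 1/dᵢ this gives W = h·(dₒ − f)/f.
W = 14.9 mm × (57607.2 − 412) / 412 = 14.9 × 138.8233 ≈ 2068.467 mm = 2.06847 m.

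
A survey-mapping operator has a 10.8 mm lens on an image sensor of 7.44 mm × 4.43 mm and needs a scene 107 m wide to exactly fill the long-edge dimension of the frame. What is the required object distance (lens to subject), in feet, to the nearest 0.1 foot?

509.6 ft

W: 107 m = 107000 mm.
Magnification m = w/W = dᵢ/dₒ; combined with 1/f = 1/dₒ + 1/dᵢ this gives dₒ = f·(1 + W/w).
dₒ = 10.8 mm × (1 + 107000/7.44) = 10.8 × 14382.7204 ≈ 155333.381 mm = 155333.381/304.8 ft = 509.624 ft.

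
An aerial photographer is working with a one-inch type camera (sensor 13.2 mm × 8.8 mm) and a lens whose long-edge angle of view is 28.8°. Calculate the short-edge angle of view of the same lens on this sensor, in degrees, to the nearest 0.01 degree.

19.43°

From the long-edge AOV: f = 13.2 / (2·tan(14.4°)) = 13.2 / 0.51351 ≈ 25.7053 mm.
Short-edge AOV = 2·arctan(8.8 / (2 × 25.7053)) = 2·arctan(0.17117) ≈ 19.4265°.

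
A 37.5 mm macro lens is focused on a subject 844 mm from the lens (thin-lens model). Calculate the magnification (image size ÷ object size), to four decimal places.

0.0465×

Thin lens: 1/f = 1/dₒ + 1/dᵢ → 1/dᵢ = 1/37.5 − 1/844 = 0.0254818 mm⁻¹, so dᵢ ≈ 39.2436 mm.
Magnification m = dᵢ/dₒ = 39.2436/844 ≈ 0.04650.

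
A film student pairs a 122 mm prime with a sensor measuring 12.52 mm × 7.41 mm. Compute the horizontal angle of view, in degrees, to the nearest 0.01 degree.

Angle of view α = 2·arctan(w/2f) with w = 12.52 mm and f = 122 mm.
w/2f = 0.05131; arctan(0.05131) ≈ 2.9374°, so α ≈ 5.8747°.

5.87°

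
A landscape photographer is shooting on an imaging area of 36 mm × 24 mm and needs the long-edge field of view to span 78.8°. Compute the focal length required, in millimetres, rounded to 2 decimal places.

21.91 mm

From α = 2·arctan(w/2f) we get f = w / (2·tan(α/2)).
With w = 36 mm and α/2 = 39.4°, tan(α/2) ≈ 0.82141, so f ≈ 36 / 1.64282 ≈ 21.9136 mm.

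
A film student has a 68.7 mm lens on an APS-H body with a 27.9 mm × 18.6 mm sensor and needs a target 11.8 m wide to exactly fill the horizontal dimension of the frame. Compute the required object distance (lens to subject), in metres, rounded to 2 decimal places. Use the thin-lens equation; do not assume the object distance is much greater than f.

29.12 m

W: 11.8 m = 11800 mm.
Magnification m = w/W = dᵢ/dₒ; combined with 1/f = 1/dₒ + 1/dᵢ this gives dₒ = f·(1 + W/w).
dₒ = 68.7 mm × (1 + 11800/27.9) = 68.7 × 423.9391 ≈ 29124.614 mm = 29.1246 m.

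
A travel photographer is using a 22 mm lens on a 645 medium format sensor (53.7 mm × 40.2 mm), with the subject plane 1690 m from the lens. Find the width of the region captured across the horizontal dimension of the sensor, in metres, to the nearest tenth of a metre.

4125.1 m

dₒ: 1690 m = 1.69e+06 mm.
Similar triangles through the lens centre give W/dₒ = w/dᵢ; with 1/f = 1/dₒ + 1/dᵢ this gives W = w·(dₒ − f)/f.
W = 53.7 mm × (1.69e+06 − 22) / 22 = 53.7 × 76817.1818 ≈ 4125082.664 mm = 4125.08 m.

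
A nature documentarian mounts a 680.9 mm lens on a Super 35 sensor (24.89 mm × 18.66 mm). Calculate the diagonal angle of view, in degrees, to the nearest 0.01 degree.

Sensor diagonal = √(24.89² + 18.66²) = √967.7077 ≈ 31.1080 mm.
Angle of view α = 2·arctan(d/2f) with d = 31.1080 mm and f = 680.9 mm.
d/2f = 0.02284; arctan(0.02284) ≈ 1.3086°, so α ≈ 2.6172°.

2.62°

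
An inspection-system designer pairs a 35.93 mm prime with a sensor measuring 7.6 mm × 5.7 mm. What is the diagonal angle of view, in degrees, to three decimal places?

Sensor diagonal = √(7.6² + 5.7²) = √90.2500 ≈ 9.5000 mm.
Angle of view α = 2·arctan(d/2f) with d = 9.5000 mm and f = 35.93 mm.
d/2f = 0.13220; arctan(0.13220) ≈ 7.5309°, so α ≈ 15.0618°.

15.062°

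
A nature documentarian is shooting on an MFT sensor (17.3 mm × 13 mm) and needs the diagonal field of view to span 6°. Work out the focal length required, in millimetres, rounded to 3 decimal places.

Sensor diagonal = √(17.3² + 13²) = √468.2900 ≈ 21.6400 mm.
From α = 2·arctan(d/2f) we get f = d / (2·tan(α/2)).
With d = 21.6400 mm and α/2 = 3°, tan(α/2) ≈ 0.05241, so f ≈ 21.6400 / 0.10482 ≈ 206.4580 mm.

206.458 mm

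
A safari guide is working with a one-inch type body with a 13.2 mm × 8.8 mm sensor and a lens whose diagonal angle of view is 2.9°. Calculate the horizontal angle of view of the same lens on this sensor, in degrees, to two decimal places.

Sensor diagonal = √(13.2² + 8.8²) = √251.6800 ≈ 15.8644 mm.
From the diagonal AOV: f = 15.8644 / (2·tan(1.45°)) = 15.8644 / 0.05063 ≈ 313.3692 mm.
Horizontal AOV = 2·arctan(13.2 / (2 × 313.3692)) = 2·arctan(0.02106) ≈ 2.4131°.

2.41°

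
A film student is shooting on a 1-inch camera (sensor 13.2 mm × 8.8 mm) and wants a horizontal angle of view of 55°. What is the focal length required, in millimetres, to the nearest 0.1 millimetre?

From α = 2·arctan(w/2f) we get f = w / (2·tan(α/2)).
With w = 13.2 mm and α/2 = 27.5°, tan(α/2) ≈ 0.52057, so f ≈ 13.2 / 1.04113 ≈ 12.6785 mm.

12.7 mm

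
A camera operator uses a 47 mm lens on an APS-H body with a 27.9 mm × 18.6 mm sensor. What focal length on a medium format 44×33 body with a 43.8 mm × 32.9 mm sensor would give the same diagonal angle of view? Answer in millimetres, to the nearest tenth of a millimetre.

Sensor diagonal = √(27.9² + 18.6²) = √1124.3700 ≈ 33.5316 mm.
Sensor diagonal = √(43.8² + 32.9²) = √3000.8500 ≈ 54.7800 mm.
Equal angle of view means equal diagonal/f ratio, so f₂ = f₁ · (diagonal₂/diagonal₁) = 47 × 54.7800/33.5316.
f₂ = 47 × 1.63368 ≈ 76.783 mm.

76.8 mm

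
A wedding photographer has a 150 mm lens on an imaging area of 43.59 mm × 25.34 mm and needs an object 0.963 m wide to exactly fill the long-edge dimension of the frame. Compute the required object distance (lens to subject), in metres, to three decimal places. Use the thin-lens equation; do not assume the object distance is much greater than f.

W: 0.963 m = 963 mm.
Magnification m = w/W = dᵢ/dₒ; combined with 1/f = 1/dₒ + 1/dᵢ this gives dₒ = f·(1 + W/w).
dₒ = 150 mm × (1 + 963/43.59) = 150 × 23.0922 ≈ 3463.833 mm = 3.46383 m.

3.464 m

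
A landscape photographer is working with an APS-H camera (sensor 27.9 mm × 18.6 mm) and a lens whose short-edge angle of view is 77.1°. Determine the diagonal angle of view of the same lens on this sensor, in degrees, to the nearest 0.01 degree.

From the short-edge AOV: f = 18.6 / (2·tan(38.55°)) = 18.6 / 1.59372 ≈ 11.6708 mm.
Sensor diagonal = √(27.9² + 18.6²) = √1124.3700 ≈ 33.5316 mm.
Diagonal AOV = 2·arctan(33.5316 / (2 × 11.6708)) = 2·arctan(1.43656) ≈ 110.3160°.

110.32°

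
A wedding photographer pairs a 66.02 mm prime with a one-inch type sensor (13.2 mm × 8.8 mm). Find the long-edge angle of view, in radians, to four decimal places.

Angle of view α = 2·arctan(w/2f) with w = 13.2 mm and f = 66.02 mm.
w/2f = 0.09997; arctan(0.09997) ≈ 0.0996 rad, so α ≈ 0.1993 rad.

0.1993 rad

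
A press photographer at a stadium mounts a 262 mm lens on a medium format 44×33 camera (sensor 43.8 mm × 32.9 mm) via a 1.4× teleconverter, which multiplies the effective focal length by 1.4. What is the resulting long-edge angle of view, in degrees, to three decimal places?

Effective focal length f = 262 × 1.4 = 366.8 mm.
α = 2·arctan(43.8 / (2 × 366.8)) = 2·arctan(0.05971) ≈ 6.8336°.

6.834°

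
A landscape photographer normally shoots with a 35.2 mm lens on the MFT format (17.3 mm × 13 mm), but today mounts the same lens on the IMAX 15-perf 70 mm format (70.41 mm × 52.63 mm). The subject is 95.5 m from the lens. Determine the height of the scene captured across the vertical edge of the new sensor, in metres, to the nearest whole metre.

143 m

The focal length stays 35.2 mm; the relevant sensor dimension is now h = 52.63 mm. Object distance dₒ = 95.5 m = 95500 mm.
Thin-lens field height W = h·(dₒ − f)/f = 52.63 × (95500 − 35.2)/35.2 ≈ 142736.148 mm = 142.736 m.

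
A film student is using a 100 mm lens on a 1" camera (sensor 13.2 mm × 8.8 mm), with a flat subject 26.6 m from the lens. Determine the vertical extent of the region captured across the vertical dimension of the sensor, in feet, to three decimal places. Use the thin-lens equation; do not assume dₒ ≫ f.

7.651 ft

dₒ: 26.6 m = 26600 mm.
Similar triangles through the lens centre give W/dₒ = h/dᵢ; with 1/f = 1/dₒ + 1/dᵢ this gives W = h·(dₒ − f)/f.
W = 8.8 mm × (26600 − 100) / 100 = 8.8 × 265.0000 ≈ 2332.000 mm = 2332.000/304.8 ft = 7.65092 ft.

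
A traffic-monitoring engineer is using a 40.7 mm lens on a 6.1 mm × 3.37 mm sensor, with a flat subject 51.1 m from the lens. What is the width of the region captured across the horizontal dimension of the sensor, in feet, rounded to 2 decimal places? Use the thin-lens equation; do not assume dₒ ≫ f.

25.11 ft

dₒ: 51.1 m = 51100 mm.
Similar triangles through the lens centre give W/dₒ = w/dᵢ; with 1/f = 1/dₒ + 1/dᵢ this gives W = w·(dₒ − f)/f.
W = 6.1 mm × (51100 − 40.7) / 40.7 = 6.1 × 1254.5283 ≈ 7652.622 mm = 7652.622/304.8 ft = 25.107 ft.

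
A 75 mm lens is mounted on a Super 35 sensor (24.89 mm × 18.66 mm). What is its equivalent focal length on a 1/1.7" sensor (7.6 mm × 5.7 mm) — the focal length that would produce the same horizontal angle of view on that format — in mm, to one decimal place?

Equal angle of view means equal width/f ratio, so f₂ = f₁ · (width₂/width₁) = 75 × 7.6/24.89.
f₂ = 75 × 0.30534 ≈ 22.901 mm.

22.9 mm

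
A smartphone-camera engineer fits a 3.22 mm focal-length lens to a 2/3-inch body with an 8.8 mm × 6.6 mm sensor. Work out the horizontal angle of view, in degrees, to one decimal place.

Angle of view α = 2·arctan(w/2f) with w = 8.8 mm and f = 3.22 mm.
w/2f = 1.36646; arctan(1.36646) ≈ 53.8027°, so α ≈ 107.6053°.

107.6°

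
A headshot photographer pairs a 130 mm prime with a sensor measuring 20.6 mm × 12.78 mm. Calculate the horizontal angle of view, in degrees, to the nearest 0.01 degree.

9.06°

Angle of view α = 2·arctan(w/2f) with w = 20.6 mm and f = 130 mm.
w/2f = 0.07923; arctan(0.07923) ≈ 4.5301°, so α ≈ 9.0603°.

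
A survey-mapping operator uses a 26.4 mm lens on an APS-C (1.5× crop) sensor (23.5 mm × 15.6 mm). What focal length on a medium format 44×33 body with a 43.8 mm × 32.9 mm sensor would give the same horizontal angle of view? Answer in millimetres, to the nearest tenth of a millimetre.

Equal angle of view means equal width/f ratio, so f₂ = f₁ · (width₂/width₁) = 26.4 × 43.8/23.5.
f₂ = 26.4 × 1.86383 ≈ 49.205 mm.

49.2 mm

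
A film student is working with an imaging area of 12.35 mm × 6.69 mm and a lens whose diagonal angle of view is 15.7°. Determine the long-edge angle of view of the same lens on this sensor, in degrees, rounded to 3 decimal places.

13.824°

Sensor diagonal = √(12.35² + 6.69²) = √197.2786 ≈ 14.0456 mm.
From the diagonal AOV: f = 14.0456 / (2·tan(7.85°)) = 14.0456 / 0.27574 ≈ 50.9370 mm.
Long-edge AOV = 2·arctan(12.35 / (2 × 50.9370)) = 2·arctan(0.12123) ≈ 13.8243°.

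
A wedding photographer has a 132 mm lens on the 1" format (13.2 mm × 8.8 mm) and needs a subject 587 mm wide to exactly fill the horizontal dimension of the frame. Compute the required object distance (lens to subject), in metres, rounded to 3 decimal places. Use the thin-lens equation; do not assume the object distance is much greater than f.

Magnification m = w/W = dᵢ/dₒ; combined with 1/f = 1/dₒ + 1/dᵢ this gives dₒ = f·(1 + W/w).
dₒ = 132 mm × (1 + 587/13.2) = 132 × 45.4697 ≈ 6002.000 mm = 6.002 m.

6.002 m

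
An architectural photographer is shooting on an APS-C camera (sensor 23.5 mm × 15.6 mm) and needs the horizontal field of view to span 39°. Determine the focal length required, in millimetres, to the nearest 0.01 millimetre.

From α = 2·arctan(w/2f) we get f = w / (2·tan(α/2)).
With w = 23.5 mm and α/2 = 19.5°, tan(α/2) ≈ 0.35412, so f ≈ 23.5 / 0.70824 ≈ 33.1810 mm.

33.18 mm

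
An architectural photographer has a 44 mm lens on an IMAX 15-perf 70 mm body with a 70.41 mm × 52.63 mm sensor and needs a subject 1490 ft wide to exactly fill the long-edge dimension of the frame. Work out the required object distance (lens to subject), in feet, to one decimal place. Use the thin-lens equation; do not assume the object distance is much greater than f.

W: 1490 ft × 304.8 mm/ft = 454151.99 mm.
Magnification m = w/W = dᵢ/dₒ; combined with 1/f = 1/dₒ + 1/dᵢ this gives dₒ = f·(1 + W/w).
dₒ = 44 mm × (1 + 454152/70.41) = 44 × 6451.1063 ≈ 283848.678 mm = 283848.678/304.8 ft = 931.262 ft.

931.3 ft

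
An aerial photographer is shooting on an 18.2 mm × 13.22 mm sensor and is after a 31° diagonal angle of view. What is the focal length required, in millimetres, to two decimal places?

Sensor diagonal = √(18.2² + 13.22²) = √506.0084 ≈ 22.4946 mm.
From α = 2·arctan(d/2f) we get f = d / (2·tan(α/2)).
With d = 22.4946 mm and α/2 = 15.5°, tan(α/2) ≈ 0.27732, so f ≈ 22.4946 / 0.55465 ≈ 40.5565 mm.

40.56 mm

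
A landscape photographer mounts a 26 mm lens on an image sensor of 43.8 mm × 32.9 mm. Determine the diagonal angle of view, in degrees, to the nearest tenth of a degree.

Sensor diagonal = √(43.8² + 32.9²) = √3000.8500 ≈ 54.7800 mm.
Angle of view α = 2·arctan(d/2f) with d = 54.7800 mm and f = 26 mm.
d/2f = 1.05346; arctan(1.05346) ≈ 46.4914°, so α ≈ 92.9827°.

93.0°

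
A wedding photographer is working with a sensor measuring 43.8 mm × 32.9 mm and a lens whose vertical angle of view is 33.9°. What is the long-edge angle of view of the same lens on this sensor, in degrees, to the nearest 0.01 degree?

44.17°

From the vertical AOV: f = 32.9 / (2·tan(16.95°)) = 32.9 / 0.60955 ≈ 53.9739 mm.
Long-edge AOV = 2·arctan(43.8 / (2 × 53.9739)) = 2·arctan(0.40575) ≈ 44.1698°.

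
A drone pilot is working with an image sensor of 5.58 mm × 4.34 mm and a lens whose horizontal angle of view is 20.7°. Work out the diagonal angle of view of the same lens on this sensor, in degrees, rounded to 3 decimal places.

From the horizontal AOV: f = 5.58 / (2·tan(10.35°)) = 5.58 / 0.36526 ≈ 15.2766 mm.
Sensor diagonal = √(5.58² + 4.34²) = √49.9720 ≈ 7.0691 mm.
Diagonal AOV = 2·arctan(7.0691 / (2 × 15.2766)) = 2·arctan(0.23137) ≈ 26.0546°.

26.055°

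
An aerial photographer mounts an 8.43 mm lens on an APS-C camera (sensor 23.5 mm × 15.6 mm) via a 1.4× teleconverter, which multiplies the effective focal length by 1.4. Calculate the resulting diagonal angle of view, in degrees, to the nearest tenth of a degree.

Effective focal length f = 8.43 × 1.4 = 11.802 mm.
Sensor diagonal = √(23.5² + 15.6²) = √795.6100 ≈ 28.2066 mm.
α = 2·arctan(28.207 / (2 × 11.802)) = 2·arctan(1.19499) ≈ 100.1530°.

100.2°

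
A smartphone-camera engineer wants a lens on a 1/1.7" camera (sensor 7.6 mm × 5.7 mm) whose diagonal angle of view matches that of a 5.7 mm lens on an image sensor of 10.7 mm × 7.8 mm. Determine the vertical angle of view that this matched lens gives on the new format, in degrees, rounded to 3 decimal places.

69.746°

Sensor diagonal = √(10.7² + 7.8²) = √175.3300 ≈ 13.2412 mm.
Sensor diagonal = √(7.6² + 5.7²) = √90.2500 ≈ 9.5000 mm.
Equal diagonal AOV ⇒ f₂ = f₁ · 9.5000/13.2412 = 5.7 × 0.71746 ≈ 4.0895 mm.
Vertical AOV on the new format = 2·arctan(5.7 / (2 × 4.0895)) = 2·arctan(0.69691) ≈ 69.7458°.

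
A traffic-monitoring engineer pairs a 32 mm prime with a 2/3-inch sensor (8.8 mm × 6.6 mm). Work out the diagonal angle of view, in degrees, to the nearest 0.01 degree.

19.50°

Sensor diagonal = √(8.8² + 6.6²) = √121.0000 ≈ 11.0000 mm.
Angle of view α = 2·arctan(d/2f) with d = 11.0000 mm and f = 32 mm.
d/2f = 0.17188; arctan(0.17188) ≈ 9.7524°, so α ≈ 19.5048°.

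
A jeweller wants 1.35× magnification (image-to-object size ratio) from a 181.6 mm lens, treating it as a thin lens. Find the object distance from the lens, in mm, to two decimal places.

With m = dᵢ/dₒ and 1/f = 1/dₒ + 1/dᵢ, substituting dᵢ = m·dₒ gives 1/f = (1 + 1/m)/dₒ, hence dₒ = f·(1 + 1/m).
dₒ = 181.6 × (1 + 1/1.35) = 181.6 × 1.74074 ≈ 316.119 mm.

316.12 mm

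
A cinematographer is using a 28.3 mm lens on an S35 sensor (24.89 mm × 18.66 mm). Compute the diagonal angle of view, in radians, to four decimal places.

1.0051 rad

Sensor diagonal = √(24.89² + 18.66²) = √967.7077 ≈ 31.1080 mm.
Angle of view α = 2·arctan(d/2f) with d = 31.1080 mm and f = 28.3 mm.
d/2f = 0.54961; arctan(0.54961) ≈ 0.5025 rad, so α ≈ 1.0051 rad.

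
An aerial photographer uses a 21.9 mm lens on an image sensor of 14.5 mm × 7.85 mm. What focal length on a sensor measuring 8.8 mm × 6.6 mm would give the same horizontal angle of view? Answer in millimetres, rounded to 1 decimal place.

13.3 mm

Equal angle of view means equal width/f ratio, so f₂ = f₁ · (width₂/width₁) = 21.9 × 8.8/14.5.
f₂ = 21.9 × 0.60690 ≈ 13.291 mm.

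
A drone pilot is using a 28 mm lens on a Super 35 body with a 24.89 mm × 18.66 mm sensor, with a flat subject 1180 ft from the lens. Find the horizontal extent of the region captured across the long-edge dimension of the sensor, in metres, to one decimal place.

319.7 m

dₒ: 1180 ft × 304.8 mm/ft = 359663.99 mm.
Similar triangles through the lens centre give W/dₒ = w/dᵢ; with 1/f = 1/dₒ + 1/dᵢ this gives W = w·(dₒ − f)/f.
W = 24.89 mm × (359664 − 28) / 28 = 24.89 × 12844.1424 ≈ 319690.705 mm = 319.691 m.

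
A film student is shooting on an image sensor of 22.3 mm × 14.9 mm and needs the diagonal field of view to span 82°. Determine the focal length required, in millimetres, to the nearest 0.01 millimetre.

15.43 mm

Sensor diagonal = √(22.3² + 14.9²) = √719.3000 ≈ 26.8198 mm.
From α = 2·arctan(d/2f) we get f = d / (2·tan(α/2)).
With d = 26.8198 mm and α/2 = 41°, tan(α/2) ≈ 0.86929, so f ≈ 26.8198 / 1.73857 ≈ 15.4263 mm.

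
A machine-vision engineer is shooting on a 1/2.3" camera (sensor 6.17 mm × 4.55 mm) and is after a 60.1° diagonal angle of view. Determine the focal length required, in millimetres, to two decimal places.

Sensor diagonal = √(6.17² + 4.55²) = √58.7714 ≈ 7.6663 mm.
From α = 2·arctan(d/2f) we get f = d / (2·tan(α/2)).
With d = 7.6663 mm and α/2 = 30.05°, tan(α/2) ≈ 0.57851, so f ≈ 7.6663 / 1.15703 ≈ 6.6258 mm.

6.63 mm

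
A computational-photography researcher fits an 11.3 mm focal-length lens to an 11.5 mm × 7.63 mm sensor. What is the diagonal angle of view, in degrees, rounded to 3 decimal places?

62.822°

Sensor diagonal = √(11.5² + 7.63²) = √190.4669 ≈ 13.8010 mm.
Angle of view α = 2·arctan(d/2f) with d = 13.8010 mm and f = 11.3 mm.
d/2f = 0.61066; arctan(0.61066) ≈ 31.4109°, so α ≈ 62.8217°.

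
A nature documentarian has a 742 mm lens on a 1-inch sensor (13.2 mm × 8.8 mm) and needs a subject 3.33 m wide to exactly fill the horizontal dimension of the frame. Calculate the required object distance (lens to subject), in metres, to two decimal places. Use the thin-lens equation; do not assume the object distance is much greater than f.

W: 3.33 m = 3330 mm.
Magnification m = w/W = dᵢ/dₒ; combined with 1/f = 1/dₒ + 1/dᵢ this gives dₒ = f·(1 + W/w).
dₒ = 742 mm × (1 + 3330/13.2) = 742 × 253.2727 ≈ 187928.364 mm = 187.928 m.

187.93 m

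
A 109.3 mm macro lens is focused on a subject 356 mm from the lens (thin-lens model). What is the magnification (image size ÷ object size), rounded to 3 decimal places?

Thin lens: 1/f = 1/dₒ + 1/dᵢ → 1/dᵢ = 1/109.3 − 1/356 = 0.0063401 mm⁻¹, so dᵢ ≈ 157.7252 mm.
Magnification m = dᵢ/dₒ = 157.7252/356 ≈ 0.44305.

0.443×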